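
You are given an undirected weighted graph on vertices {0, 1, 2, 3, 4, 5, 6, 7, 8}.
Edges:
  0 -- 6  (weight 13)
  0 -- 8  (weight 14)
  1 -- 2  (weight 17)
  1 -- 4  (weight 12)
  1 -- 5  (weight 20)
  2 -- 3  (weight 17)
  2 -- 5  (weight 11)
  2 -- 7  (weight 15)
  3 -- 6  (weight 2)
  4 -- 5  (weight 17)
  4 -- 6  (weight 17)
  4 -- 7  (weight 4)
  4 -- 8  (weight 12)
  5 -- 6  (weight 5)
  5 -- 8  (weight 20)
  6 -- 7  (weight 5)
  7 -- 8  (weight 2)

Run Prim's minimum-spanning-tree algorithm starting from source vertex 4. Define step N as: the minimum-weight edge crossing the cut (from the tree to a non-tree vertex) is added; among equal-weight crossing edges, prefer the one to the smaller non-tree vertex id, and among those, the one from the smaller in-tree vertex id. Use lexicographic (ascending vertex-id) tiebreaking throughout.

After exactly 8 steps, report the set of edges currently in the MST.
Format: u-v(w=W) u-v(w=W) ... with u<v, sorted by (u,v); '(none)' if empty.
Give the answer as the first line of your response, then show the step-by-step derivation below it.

0-6(w=13) 1-4(w=12) 2-5(w=11) 3-6(w=2) 4-7(w=4) 5-6(w=5) 6-7(w=5) 7-8(w=2)

step 1: add edge 4-7 (w=4); MST = {4-7(w=4)}
step 2: add edge 7-8 (w=2); MST = {4-7(w=4) 7-8(w=2)}
step 3: add edge 6-7 (w=5); MST = {4-7(w=4) 6-7(w=5) 7-8(w=2)}
step 4: add edge 3-6 (w=2); MST = {3-6(w=2) 4-7(w=4) 6-7(w=5) 7-8(w=2)}
step 5: add edge 5-6 (w=5); MST = {3-6(w=2) 4-7(w=4) 5-6(w=5) 6-7(w=5) 7-8(w=2)}
step 6: add edge 2-5 (w=11); MST = {2-5(w=11) 3-6(w=2) 4-7(w=4) 5-6(w=5) 6-7(w=5) 7-8(w=2)}
step 7: add edge 1-4 (w=12); MST = {1-4(w=12) 2-5(w=11) 3-6(w=2) 4-7(w=4) 5-6(w=5) 6-7(w=5) 7-8(w=2)}
step 8: add edge 0-6 (w=13); MST = {0-6(w=13) 1-4(w=12) 2-5(w=11) 3-6(w=2) 4-7(w=4) 5-6(w=5) 6-7(w=5) 7-8(w=2)}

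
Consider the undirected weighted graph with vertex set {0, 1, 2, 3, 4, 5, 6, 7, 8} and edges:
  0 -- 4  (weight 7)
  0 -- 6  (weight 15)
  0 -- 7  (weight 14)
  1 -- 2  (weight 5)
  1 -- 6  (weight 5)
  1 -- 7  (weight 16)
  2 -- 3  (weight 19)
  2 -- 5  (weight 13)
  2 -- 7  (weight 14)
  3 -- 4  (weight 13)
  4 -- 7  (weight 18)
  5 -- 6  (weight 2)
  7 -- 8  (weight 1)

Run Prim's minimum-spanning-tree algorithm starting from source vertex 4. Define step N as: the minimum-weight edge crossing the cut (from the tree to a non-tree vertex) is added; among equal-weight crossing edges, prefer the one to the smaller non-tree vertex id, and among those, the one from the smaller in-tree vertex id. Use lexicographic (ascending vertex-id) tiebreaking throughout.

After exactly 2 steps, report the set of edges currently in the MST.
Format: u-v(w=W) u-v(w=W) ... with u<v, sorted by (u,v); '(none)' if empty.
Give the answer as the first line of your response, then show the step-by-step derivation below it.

0-4(w=7) 3-4(w=13)

step 1: add edge 0-4 (w=7); MST = {0-4(w=7)}
step 2: add edge 3-4 (w=13); MST = {0-4(w=7) 3-4(w=13)}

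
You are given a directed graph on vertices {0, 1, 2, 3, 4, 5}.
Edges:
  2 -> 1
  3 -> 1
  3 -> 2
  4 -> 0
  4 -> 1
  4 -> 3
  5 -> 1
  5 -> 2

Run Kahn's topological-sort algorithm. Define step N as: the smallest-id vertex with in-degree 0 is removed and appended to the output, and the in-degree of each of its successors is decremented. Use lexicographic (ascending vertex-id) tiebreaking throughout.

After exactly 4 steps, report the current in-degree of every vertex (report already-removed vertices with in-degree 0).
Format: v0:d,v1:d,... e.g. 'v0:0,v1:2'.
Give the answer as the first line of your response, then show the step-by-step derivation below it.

v0:0,v1:1,v2:0,v3:0,v4:0,v5:0

step 1: output 4; order=[4]; indeg=(0,3,2,0,0,0)
step 2: output 0; order=[4,0]; indeg=(0,3,2,0,0,0)
step 3: output 3; order=[4,0,3]; indeg=(0,2,1,0,0,0)
step 4: output 5; order=[4,0,3,5]; indeg=(0,1,0,0,0,0)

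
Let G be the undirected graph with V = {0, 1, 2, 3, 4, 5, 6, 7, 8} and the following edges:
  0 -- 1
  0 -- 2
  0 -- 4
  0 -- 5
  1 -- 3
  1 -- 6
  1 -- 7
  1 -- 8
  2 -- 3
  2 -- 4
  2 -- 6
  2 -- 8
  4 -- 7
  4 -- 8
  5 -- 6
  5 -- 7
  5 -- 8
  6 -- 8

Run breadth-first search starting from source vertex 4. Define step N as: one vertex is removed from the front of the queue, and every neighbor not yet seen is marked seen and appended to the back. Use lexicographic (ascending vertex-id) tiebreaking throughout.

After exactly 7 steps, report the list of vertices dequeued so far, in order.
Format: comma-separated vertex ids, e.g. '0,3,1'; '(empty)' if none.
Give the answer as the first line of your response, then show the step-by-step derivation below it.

4,0,2,7,8,1,5

step 1: dequeue 4; queue=[0,2,7,8]; order=4
step 2: dequeue 0; queue=[2,7,8,1,5]; order=4,0
step 3: dequeue 2; queue=[7,8,1,5,3,6]; order=4,0,2
step 4: dequeue 7; queue=[8,1,5,3,6]; order=4,0,2,7
step 5: dequeue 8; queue=[1,5,3,6]; order=4,0,2,7,8
step 6: dequeue 1; queue=[5,3,6]; order=4,0,2,7,8,1
step 7: dequeue 5; queue=[3,6]; order=4,0,2,7,8,1,5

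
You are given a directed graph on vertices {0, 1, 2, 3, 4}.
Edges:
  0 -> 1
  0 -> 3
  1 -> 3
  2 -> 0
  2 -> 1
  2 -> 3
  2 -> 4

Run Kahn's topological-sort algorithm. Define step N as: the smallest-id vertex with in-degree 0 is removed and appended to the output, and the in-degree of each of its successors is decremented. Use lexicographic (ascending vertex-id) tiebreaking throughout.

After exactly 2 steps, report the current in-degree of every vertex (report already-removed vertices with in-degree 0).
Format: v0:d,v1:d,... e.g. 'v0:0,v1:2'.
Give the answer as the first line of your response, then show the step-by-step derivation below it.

v0:0,v1:0,v2:0,v3:1,v4:0

step 1: output 2; order=[2]; indeg=(0,1,0,2,0)
step 2: output 0; order=[2,0]; indeg=(0,0,0,1,0)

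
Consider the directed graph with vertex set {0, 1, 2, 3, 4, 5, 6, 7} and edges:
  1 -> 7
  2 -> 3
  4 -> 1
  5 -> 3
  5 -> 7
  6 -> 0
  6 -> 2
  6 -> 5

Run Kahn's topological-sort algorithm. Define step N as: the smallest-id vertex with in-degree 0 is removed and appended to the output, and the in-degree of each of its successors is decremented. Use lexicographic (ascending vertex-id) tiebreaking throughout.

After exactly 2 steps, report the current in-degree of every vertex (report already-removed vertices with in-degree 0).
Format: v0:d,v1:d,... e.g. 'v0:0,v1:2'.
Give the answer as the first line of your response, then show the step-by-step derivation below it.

v0:1,v1:0,v2:1,v3:2,v4:0,v5:1,v6:0,v7:1

step 1: output 4; order=[4]; indeg=(1,0,1,2,0,1,0,2)
step 2: output 1; order=[4,1]; indeg=(1,0,1,2,0,1,0,1)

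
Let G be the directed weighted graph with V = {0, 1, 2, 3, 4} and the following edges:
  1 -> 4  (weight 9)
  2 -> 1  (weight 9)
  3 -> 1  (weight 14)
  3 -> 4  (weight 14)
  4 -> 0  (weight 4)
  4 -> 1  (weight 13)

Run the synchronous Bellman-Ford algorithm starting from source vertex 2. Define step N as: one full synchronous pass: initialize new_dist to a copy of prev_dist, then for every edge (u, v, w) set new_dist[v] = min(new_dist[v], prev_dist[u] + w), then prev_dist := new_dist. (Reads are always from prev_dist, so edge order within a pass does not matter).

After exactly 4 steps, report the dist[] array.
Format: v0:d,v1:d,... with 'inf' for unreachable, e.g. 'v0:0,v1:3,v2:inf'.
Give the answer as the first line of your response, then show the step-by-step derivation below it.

v0:22,v1:9,v2:0,v3:inf,v4:18

step 1: dist = v0:inf,v1:9,v2:0,v3:inf,v4:inf
step 2: dist = v0:inf,v1:9,v2:0,v3:inf,v4:18
step 3: dist = v0:22,v1:9,v2:0,v3:inf,v4:18
step 4: dist = v0:22,v1:9,v2:0,v3:inf,v4:18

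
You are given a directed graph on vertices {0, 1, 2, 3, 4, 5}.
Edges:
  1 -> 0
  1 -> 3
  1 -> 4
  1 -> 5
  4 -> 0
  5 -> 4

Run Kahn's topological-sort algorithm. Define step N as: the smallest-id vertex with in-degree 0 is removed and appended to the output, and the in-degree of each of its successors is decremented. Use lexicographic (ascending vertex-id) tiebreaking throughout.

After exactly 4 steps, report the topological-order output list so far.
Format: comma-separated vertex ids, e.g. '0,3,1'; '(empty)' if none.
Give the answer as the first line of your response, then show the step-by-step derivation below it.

1,2,3,5

step 1: output 1; order=[1]; indeg=(1,0,0,0,1,0)
step 2: output 2; order=[1,2]; indeg=(1,0,0,0,1,0)
step 3: output 3; order=[1,2,3]; indeg=(1,0,0,0,1,0)
step 4: output 5; order=[1,2,3,5]; indeg=(1,0,0,0,0,0)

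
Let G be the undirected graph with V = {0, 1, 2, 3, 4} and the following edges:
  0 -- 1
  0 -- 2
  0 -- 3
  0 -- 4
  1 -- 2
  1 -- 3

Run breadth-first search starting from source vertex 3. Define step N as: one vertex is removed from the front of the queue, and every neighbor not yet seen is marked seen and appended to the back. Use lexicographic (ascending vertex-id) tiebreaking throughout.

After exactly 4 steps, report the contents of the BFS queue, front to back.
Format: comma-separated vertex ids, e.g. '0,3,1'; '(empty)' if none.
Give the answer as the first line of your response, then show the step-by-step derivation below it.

4

step 1: dequeue 3; queue=[0,1]; order=3
step 2: dequeue 0; queue=[1,2,4]; order=3,0
step 3: dequeue 1; queue=[2,4]; order=3,0,1
step 4: dequeue 2; queue=[4]; order=3,0,1,2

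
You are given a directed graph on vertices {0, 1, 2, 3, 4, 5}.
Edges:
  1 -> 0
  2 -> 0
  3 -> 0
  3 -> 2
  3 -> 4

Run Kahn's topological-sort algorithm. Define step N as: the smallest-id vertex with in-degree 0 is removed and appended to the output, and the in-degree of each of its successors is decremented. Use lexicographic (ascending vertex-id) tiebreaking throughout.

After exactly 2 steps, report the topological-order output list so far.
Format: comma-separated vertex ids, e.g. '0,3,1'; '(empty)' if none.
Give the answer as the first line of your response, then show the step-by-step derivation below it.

1,3

step 1: output 1; order=[1]; indeg=(2,0,1,0,1,0)
step 2: output 3; order=[1,3]; indeg=(1,0,0,0,0,0)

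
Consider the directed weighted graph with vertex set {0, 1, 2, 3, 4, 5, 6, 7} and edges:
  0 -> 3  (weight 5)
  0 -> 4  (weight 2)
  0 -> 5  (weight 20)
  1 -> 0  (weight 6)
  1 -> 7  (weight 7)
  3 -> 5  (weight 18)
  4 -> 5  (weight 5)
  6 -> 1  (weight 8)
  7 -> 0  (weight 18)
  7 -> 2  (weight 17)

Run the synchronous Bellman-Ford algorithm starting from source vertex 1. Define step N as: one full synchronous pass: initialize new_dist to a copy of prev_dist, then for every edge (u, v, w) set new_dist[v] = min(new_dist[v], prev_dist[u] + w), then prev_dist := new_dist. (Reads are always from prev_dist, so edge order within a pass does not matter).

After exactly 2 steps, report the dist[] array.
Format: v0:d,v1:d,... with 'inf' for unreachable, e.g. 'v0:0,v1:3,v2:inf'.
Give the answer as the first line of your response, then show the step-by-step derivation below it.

v0:6,v1:0,v2:24,v3:11,v4:8,v5:26,v6:inf,v7:7

step 1: dist = v0:6,v1:0,v2:inf,v3:inf,v4:inf,v5:inf,v6:inf,v7:7
step 2: dist = v0:6,v1:0,v2:24,v3:11,v4:8,v5:26,v6:inf,v7:7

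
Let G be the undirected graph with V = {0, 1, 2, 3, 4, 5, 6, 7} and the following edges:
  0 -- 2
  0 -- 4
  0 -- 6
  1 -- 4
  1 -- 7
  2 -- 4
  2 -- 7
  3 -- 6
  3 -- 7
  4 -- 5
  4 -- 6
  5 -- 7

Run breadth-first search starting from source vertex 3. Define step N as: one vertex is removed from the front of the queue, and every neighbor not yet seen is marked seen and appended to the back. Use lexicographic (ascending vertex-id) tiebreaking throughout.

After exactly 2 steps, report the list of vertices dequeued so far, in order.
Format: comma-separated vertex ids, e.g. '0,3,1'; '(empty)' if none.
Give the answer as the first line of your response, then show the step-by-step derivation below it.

3,6

step 1: dequeue 3; queue=[6,7]; order=3
step 2: dequeue 6; queue=[7,0,4]; order=3,6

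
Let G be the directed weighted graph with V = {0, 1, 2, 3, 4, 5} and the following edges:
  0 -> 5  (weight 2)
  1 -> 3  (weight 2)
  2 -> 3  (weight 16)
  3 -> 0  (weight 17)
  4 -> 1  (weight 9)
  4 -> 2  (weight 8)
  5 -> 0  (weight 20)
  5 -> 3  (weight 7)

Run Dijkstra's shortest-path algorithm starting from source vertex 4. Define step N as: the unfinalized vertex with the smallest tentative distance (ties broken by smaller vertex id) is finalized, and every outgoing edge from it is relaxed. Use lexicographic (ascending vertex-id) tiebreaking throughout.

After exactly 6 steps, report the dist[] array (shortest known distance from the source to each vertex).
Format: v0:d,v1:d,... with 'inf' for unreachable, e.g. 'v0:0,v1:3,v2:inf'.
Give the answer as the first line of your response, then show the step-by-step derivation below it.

v0:28,v1:9,v2:8,v3:11,v4:0,v5:30

step 1: dist = v0:inf,v1:9,v2:8,v3:inf,v4:0,v5:inf
step 2: dist = v0:inf,v1:9,v2:8,v3:24,v4:0,v5:inf
step 3: dist = v0:inf,v1:9,v2:8,v3:11,v4:0,v5:inf
step 4: dist = v0:28,v1:9,v2:8,v3:11,v4:0,v5:inf
step 5: dist = v0:28,v1:9,v2:8,v3:11,v4:0,v5:30
step 6: dist = v0:28,v1:9,v2:8,v3:11,v4:0,v5:30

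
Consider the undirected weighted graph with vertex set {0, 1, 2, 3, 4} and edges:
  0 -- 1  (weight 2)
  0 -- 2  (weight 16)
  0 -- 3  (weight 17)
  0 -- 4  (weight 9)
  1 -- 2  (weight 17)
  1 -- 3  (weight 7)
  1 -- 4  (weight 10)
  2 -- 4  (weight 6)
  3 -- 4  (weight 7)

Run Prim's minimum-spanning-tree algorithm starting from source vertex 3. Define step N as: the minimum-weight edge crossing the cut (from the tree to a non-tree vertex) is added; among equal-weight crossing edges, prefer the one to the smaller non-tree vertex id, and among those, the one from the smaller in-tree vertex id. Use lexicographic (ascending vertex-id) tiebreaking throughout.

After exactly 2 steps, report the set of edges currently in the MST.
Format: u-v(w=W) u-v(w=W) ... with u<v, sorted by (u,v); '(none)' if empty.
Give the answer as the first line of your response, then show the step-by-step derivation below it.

0-1(w=2) 1-3(w=7)

step 1: add edge 1-3 (w=7); MST = {1-3(w=7)}
step 2: add edge 0-1 (w=2); MST = {0-1(w=2) 1-3(w=7)}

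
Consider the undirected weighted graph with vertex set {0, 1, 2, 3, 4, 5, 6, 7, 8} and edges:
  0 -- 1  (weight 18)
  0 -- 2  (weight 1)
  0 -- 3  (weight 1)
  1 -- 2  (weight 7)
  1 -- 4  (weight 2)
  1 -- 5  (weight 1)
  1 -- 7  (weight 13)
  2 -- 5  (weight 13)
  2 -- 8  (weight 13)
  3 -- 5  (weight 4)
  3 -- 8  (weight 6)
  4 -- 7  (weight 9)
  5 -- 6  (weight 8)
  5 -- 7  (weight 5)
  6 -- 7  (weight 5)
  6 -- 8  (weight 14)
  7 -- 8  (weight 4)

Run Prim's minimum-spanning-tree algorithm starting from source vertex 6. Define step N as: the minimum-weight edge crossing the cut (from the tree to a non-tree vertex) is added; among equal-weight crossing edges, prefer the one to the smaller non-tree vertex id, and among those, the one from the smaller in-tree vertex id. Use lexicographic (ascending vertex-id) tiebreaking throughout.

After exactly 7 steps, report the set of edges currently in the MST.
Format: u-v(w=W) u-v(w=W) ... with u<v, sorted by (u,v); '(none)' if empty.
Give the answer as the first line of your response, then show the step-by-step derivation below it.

0-3(w=1) 1-4(w=2) 1-5(w=1) 3-5(w=4) 5-7(w=5) 6-7(w=5) 7-8(w=4)

step 1: add edge 6-7 (w=5); MST = {6-7(w=5)}
step 2: add edge 7-8 (w=4); MST = {6-7(w=5) 7-8(w=4)}
step 3: add edge 5-7 (w=5); MST = {5-7(w=5) 6-7(w=5) 7-8(w=4)}
step 4: add edge 1-5 (w=1); MST = {1-5(w=1) 5-7(w=5) 6-7(w=5) 7-8(w=4)}
step 5: add edge 1-4 (w=2); MST = {1-4(w=2) 1-5(w=1) 5-7(w=5) 6-7(w=5) 7-8(w=4)}
step 6: add edge 3-5 (w=4); MST = {1-4(w=2) 1-5(w=1) 3-5(w=4) 5-7(w=5) 6-7(w=5) 7-8(w=4)}
step 7: add edge 0-3 (w=1); MST = {0-3(w=1) 1-4(w=2) 1-5(w=1) 3-5(w=4) 5-7(w=5) 6-7(w=5) 7-8(w=4)}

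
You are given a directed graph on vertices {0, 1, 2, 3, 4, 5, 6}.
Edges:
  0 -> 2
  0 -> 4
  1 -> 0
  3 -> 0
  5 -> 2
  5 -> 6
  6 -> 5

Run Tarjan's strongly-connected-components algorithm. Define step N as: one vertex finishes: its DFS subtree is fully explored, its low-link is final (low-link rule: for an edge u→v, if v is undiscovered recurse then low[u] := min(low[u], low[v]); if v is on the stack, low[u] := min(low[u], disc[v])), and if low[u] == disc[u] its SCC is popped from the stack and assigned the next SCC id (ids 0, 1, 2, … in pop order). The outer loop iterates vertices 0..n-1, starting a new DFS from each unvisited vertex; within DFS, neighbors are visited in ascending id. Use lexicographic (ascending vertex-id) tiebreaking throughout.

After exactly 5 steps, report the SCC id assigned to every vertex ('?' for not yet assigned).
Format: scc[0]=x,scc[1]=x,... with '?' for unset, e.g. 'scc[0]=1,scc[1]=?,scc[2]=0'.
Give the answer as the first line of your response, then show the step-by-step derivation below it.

scc[0]=2,scc[1]=3,scc[2]=0,scc[3]=4,scc[4]=1,scc[5]=?,scc[6]=?

step 1: low=(low[0]=0,low[1]=?,low[2]=1,low[3]=?,low[4]=?,low[5]=?,low[6]=?); scc=(scc[0]=?,scc[1]=?,scc[2]=0,scc[3]=?,scc[4]=?,scc[5]=?,scc[6]=?)
step 2: low=(low[0]=0,low[1]=?,low[2]=1,low[3]=?,low[4]=2,low[5]=?,low[6]=?); scc=(scc[0]=?,scc[1]=?,scc[2]=0,scc[3]=?,scc[4]=1,scc[5]=?,scc[6]=?)
step 3: low=(low[0]=0,low[1]=?,low[2]=1,low[3]=?,low[4]=2,low[5]=?,low[6]=?); scc=(scc[0]=2,scc[1]=?,scc[2]=0,scc[3]=?,scc[4]=1,scc[5]=?,scc[6]=?)
step 4: low=(low[0]=0,low[1]=3,low[2]=1,low[3]=?,low[4]=2,low[5]=?,low[6]=?); scc=(scc[0]=2,scc[1]=3,scc[2]=0,scc[3]=?,scc[4]=1,scc[5]=?,scc[6]=?)
step 5: low=(low[0]=0,low[1]=3,low[2]=1,low[3]=4,low[4]=2,low[5]=?,low[6]=?); scc=(scc[0]=2,scc[1]=3,scc[2]=0,scc[3]=4,scc[4]=1,scc[5]=?,scc[6]=?)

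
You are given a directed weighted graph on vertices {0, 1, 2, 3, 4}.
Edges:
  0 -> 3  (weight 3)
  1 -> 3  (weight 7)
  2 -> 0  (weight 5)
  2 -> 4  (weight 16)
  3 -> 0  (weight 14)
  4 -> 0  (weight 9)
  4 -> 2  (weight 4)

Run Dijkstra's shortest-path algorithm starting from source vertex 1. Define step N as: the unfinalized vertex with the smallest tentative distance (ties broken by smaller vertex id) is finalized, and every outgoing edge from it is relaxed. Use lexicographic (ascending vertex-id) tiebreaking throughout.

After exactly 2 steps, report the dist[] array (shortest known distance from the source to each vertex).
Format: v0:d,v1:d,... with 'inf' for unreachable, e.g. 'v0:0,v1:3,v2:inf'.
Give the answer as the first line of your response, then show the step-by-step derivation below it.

v0:21,v1:0,v2:inf,v3:7,v4:inf

step 1: dist = v0:inf,v1:0,v2:inf,v3:7,v4:inf
step 2: dist = v0:21,v1:0,v2:inf,v3:7,v4:inf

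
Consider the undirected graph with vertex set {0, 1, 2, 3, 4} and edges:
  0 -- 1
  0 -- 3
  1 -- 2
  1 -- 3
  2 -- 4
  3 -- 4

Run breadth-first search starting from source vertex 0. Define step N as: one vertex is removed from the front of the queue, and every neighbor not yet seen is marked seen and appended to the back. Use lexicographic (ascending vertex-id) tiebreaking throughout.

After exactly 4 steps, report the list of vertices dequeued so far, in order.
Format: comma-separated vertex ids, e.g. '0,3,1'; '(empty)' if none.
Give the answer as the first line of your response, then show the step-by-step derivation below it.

0,1,3,2

step 1: dequeue 0; queue=[1,3]; order=0
step 2: dequeue 1; queue=[3,2]; order=0,1
step 3: dequeue 3; queue=[2,4]; order=0,1,3
step 4: dequeue 2; queue=[4]; order=0,1,3,2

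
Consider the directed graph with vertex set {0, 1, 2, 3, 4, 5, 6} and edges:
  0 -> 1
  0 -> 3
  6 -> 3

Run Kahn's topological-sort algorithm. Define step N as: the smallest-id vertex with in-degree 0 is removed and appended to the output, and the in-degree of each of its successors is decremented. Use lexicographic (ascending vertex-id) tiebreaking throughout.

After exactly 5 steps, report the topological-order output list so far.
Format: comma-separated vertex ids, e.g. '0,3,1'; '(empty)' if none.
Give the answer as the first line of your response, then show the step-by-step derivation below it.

0,1,2,4,5

step 1: output 0; order=[0]; indeg=(0,0,0,1,0,0,0)
step 2: output 1; order=[0,1]; indeg=(0,0,0,1,0,0,0)
step 3: output 2; order=[0,1,2]; indeg=(0,0,0,1,0,0,0)
step 4: output 4; order=[0,1,2,4]; indeg=(0,0,0,1,0,0,0)
step 5: output 5; order=[0,1,2,4,5]; indeg=(0,0,0,1,0,0,0)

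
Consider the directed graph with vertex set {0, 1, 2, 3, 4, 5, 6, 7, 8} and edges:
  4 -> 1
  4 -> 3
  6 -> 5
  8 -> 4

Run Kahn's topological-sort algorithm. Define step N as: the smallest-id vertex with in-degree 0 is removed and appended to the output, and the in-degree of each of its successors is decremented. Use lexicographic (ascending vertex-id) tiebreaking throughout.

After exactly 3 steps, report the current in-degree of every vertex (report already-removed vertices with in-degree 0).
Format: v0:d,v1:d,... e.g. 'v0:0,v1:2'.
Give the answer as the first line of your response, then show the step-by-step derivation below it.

v0:0,v1:1,v2:0,v3:1,v4:1,v5:0,v6:0,v7:0,v8:0

step 1: output 0; order=[0]; indeg=(0,1,0,1,1,1,0,0,0)
step 2: output 2; order=[0,2]; indeg=(0,1,0,1,1,1,0,0,0)
step 3: output 6; order=[0,2,6]; indeg=(0,1,0,1,1,0,0,0,0)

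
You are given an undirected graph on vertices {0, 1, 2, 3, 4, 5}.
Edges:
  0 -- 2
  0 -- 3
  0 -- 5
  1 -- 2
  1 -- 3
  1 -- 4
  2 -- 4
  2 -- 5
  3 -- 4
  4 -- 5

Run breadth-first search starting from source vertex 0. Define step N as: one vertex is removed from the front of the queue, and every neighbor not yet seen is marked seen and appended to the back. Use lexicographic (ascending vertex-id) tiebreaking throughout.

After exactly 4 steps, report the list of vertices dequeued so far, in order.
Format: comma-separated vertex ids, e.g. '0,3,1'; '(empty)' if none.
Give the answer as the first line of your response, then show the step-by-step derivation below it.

0,2,3,5

step 1: dequeue 0; queue=[2,3,5]; order=0
step 2: dequeue 2; queue=[3,5,1,4]; order=0,2
step 3: dequeue 3; queue=[5,1,4]; order=0,2,3
step 4: dequeue 5; queue=[1,4]; order=0,2,3,5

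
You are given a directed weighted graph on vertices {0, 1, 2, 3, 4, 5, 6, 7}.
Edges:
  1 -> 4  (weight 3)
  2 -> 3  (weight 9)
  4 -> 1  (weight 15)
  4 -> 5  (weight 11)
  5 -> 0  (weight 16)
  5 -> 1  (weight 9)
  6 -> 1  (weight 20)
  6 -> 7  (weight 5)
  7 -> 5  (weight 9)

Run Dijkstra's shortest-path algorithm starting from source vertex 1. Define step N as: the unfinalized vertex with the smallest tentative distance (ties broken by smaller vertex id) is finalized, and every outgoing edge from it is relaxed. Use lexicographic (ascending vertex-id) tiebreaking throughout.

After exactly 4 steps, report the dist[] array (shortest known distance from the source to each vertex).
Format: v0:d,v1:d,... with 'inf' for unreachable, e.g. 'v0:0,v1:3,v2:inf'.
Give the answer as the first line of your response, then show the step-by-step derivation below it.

v0:30,v1:0,v2:inf,v3:inf,v4:3,v5:14,v6:inf,v7:inf

step 1: dist = v0:inf,v1:0,v2:inf,v3:inf,v4:3,v5:inf,v6:inf,v7:inf
step 2: dist = v0:inf,v1:0,v2:inf,v3:inf,v4:3,v5:14,v6:inf,v7:inf
step 3: dist = v0:30,v1:0,v2:inf,v3:inf,v4:3,v5:14,v6:inf,v7:inf
step 4: dist = v0:30,v1:0,v2:inf,v3:inf,v4:3,v5:14,v6:inf,v7:inf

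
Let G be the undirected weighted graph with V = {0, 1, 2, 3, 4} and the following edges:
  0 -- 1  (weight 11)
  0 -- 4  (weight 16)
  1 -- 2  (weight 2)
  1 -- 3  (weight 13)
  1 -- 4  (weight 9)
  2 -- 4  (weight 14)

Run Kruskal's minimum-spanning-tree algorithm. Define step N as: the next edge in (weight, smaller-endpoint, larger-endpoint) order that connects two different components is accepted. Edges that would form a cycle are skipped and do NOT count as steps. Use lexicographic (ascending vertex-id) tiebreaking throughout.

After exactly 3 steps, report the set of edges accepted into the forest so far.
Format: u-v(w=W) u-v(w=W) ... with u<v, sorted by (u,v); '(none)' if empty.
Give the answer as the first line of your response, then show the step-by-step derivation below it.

0-1(w=11) 1-2(w=2) 1-4(w=9)

step 1: add edge 1-2 (w=2); MST = {1-2(w=2)}
step 2: add edge 1-4 (w=9); MST = {1-2(w=2) 1-4(w=9)}
step 3: add edge 0-1 (w=11); MST = {0-1(w=11) 1-2(w=2) 1-4(w=9)}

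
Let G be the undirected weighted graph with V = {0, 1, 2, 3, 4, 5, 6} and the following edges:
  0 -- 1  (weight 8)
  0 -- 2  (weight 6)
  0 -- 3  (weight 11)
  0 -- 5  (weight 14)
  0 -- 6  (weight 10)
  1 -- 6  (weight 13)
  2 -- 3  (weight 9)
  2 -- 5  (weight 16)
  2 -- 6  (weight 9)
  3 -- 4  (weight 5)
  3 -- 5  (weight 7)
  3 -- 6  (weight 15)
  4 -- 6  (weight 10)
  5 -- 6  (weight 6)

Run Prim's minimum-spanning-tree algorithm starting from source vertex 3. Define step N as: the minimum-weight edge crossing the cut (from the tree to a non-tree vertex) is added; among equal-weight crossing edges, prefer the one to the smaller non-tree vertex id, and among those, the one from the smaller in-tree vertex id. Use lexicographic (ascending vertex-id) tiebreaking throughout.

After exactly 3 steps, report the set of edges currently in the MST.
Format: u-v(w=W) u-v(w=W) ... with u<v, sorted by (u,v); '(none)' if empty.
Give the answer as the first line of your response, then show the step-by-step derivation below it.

3-4(w=5) 3-5(w=7) 5-6(w=6)

step 1: add edge 3-4 (w=5); MST = {3-4(w=5)}
step 2: add edge 3-5 (w=7); MST = {3-4(w=5) 3-5(w=7)}
step 3: add edge 5-6 (w=6); MST = {3-4(w=5) 3-5(w=7) 5-6(w=6)}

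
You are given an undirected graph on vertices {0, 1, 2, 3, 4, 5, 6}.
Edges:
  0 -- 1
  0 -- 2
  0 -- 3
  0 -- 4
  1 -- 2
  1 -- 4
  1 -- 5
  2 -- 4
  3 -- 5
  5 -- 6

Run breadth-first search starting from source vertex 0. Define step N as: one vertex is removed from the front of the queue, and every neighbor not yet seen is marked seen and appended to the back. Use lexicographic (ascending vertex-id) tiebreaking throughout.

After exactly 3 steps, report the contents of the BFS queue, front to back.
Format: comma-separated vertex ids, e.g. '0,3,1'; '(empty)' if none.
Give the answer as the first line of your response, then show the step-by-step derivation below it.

3,4,5

step 1: dequeue 0; queue=[1,2,3,4]; order=0
step 2: dequeue 1; queue=[2,3,4,5]; order=0,1
step 3: dequeue 2; queue=[3,4,5]; order=0,1,2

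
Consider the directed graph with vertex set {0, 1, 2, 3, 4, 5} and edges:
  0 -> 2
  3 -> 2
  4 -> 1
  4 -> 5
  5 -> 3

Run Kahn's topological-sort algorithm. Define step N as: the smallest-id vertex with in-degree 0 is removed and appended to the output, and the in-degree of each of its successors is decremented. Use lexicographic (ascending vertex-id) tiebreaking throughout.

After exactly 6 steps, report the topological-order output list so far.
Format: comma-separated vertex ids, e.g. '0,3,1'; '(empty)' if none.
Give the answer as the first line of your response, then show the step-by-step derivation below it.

0,4,1,5,3,2

step 1: output 0; order=[0]; indeg=(0,1,1,1,0,1)
step 2: output 4; order=[0,4]; indeg=(0,0,1,1,0,0)
step 3: output 1; order=[0,4,1]; indeg=(0,0,1,1,0,0)
step 4: output 5; order=[0,4,1,5]; indeg=(0,0,1,0,0,0)
step 5: output 3; order=[0,4,1,5,3]; indeg=(0,0,0,0,0,0)
step 6: output 2; order=[0,4,1,5,3,2]; indeg=(0,0,0,0,0,0)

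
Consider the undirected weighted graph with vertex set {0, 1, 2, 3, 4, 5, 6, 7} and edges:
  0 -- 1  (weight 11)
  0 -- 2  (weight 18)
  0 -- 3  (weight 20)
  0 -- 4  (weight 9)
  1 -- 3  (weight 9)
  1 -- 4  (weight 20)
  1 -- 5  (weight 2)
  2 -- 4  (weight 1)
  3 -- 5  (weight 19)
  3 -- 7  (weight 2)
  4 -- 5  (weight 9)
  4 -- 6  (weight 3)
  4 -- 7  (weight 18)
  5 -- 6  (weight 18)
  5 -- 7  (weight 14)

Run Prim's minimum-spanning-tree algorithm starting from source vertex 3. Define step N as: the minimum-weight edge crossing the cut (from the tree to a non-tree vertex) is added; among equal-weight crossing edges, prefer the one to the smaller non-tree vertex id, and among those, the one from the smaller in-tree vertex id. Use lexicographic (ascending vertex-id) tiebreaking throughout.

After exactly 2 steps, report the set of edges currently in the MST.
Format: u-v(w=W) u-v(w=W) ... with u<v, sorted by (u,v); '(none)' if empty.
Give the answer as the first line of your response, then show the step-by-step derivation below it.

1-3(w=9) 3-7(w=2)

step 1: add edge 3-7 (w=2); MST = {3-7(w=2)}
step 2: add edge 1-3 (w=9); MST = {1-3(w=9) 3-7(w=2)}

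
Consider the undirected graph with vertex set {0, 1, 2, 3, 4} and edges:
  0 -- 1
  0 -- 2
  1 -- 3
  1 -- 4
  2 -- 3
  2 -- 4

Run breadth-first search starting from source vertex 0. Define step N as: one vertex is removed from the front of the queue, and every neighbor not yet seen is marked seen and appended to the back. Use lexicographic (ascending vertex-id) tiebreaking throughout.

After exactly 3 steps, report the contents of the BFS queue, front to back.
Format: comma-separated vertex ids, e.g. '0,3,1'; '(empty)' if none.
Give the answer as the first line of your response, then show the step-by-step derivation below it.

3,4

step 1: dequeue 0; queue=[1,2]; order=0
step 2: dequeue 1; queue=[2,3,4]; order=0,1
step 3: dequeue 2; queue=[3,4]; order=0,1,2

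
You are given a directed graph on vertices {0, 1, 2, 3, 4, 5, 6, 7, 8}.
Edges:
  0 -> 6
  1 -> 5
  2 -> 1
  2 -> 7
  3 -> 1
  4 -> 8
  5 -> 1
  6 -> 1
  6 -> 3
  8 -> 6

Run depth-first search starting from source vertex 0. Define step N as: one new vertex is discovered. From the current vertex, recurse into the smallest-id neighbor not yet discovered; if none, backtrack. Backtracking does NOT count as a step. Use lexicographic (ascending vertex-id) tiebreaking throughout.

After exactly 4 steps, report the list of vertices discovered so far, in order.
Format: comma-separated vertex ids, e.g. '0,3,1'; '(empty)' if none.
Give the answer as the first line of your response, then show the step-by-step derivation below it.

0,6,1,5

step 1: discover 0; path=0; order=0
step 2: discover 6; path=0>6; order=0,6
step 3: discover 1; path=0>6>1; order=0,6,1
step 4: discover 5; path=0>6>1>5; order=0,6,1,5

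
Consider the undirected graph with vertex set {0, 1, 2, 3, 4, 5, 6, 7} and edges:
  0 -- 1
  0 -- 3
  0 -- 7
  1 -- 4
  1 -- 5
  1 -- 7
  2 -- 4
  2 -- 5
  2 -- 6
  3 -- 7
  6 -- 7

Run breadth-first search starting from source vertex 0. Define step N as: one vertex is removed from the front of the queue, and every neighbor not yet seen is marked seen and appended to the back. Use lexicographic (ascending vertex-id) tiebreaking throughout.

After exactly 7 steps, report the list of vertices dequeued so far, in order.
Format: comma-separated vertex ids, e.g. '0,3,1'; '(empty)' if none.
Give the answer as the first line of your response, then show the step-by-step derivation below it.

0,1,3,7,4,5,6

step 1: dequeue 0; queue=[1,3,7]; order=0
step 2: dequeue 1; queue=[3,7,4,5]; order=0,1
step 3: dequeue 3; queue=[7,4,5]; order=0,1,3
step 4: dequeue 7; queue=[4,5,6]; order=0,1,3,7
step 5: dequeue 4; queue=[5,6,2]; order=0,1,3,7,4
step 6: dequeue 5; queue=[6,2]; order=0,1,3,7,4,5
step 7: dequeue 6; queue=[2]; order=0,1,3,7,4,5,6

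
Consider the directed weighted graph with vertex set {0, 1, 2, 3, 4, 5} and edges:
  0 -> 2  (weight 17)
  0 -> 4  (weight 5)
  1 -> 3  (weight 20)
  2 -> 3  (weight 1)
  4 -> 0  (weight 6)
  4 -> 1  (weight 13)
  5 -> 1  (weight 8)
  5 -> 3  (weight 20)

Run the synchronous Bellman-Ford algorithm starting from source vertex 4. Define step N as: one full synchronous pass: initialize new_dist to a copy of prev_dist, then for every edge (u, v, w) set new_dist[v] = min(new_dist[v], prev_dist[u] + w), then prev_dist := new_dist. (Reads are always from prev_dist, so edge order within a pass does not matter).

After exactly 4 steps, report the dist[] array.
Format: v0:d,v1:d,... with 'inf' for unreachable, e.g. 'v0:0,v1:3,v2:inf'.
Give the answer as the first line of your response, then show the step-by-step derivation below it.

v0:6,v1:13,v2:23,v3:24,v4:0,v5:inf

step 1: dist = v0:6,v1:13,v2:inf,v3:inf,v4:0,v5:inf
step 2: dist = v0:6,v1:13,v2:23,v3:33,v4:0,v5:inf
step 3: dist = v0:6,v1:13,v2:23,v3:24,v4:0,v5:inf
step 4: dist = v0:6,v1:13,v2:23,v3:24,v4:0,v5:inf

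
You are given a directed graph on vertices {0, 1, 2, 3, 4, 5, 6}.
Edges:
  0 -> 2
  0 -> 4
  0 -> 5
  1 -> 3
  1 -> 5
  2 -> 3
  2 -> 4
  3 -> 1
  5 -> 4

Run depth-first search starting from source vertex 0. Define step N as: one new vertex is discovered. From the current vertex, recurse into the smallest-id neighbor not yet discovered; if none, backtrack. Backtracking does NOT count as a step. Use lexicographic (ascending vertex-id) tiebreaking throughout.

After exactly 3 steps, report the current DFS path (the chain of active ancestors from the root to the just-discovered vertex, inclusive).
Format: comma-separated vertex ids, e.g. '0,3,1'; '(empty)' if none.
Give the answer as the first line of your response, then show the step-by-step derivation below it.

0,2,3

step 1: discover 0; path=0; order=0
step 2: discover 2; path=0>2; order=0,2
step 3: discover 3; path=0>2>3; order=0,2,3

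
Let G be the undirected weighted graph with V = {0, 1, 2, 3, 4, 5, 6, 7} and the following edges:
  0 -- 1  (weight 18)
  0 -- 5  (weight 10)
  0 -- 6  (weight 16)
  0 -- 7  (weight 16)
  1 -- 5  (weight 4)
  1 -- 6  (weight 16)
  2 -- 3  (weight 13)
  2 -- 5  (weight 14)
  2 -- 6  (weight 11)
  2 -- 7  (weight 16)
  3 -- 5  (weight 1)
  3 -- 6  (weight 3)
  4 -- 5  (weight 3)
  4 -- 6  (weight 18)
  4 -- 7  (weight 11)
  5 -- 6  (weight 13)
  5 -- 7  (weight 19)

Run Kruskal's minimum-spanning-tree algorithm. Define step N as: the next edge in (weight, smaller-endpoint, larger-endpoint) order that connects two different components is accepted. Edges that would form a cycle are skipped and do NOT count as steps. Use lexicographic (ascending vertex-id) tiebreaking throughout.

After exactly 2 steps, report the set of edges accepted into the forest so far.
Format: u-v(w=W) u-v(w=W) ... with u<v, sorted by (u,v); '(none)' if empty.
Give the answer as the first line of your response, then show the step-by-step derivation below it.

3-5(w=1) 3-6(w=3)

step 1: add edge 3-5 (w=1); MST = {3-5(w=1)}
step 2: add edge 3-6 (w=3); MST = {3-5(w=1) 3-6(w=3)}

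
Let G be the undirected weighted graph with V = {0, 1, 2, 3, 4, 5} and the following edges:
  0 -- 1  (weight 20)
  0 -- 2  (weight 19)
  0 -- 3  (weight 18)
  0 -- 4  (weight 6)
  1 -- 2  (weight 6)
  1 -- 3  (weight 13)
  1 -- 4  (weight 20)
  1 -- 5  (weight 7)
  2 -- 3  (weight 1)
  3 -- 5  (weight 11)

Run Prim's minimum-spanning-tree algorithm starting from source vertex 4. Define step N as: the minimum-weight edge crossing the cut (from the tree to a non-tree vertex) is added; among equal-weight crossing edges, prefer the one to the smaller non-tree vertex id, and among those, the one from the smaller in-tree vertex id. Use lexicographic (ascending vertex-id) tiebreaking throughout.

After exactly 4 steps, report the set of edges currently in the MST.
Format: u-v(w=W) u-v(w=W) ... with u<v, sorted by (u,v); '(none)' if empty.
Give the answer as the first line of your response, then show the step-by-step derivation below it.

0-3(w=18) 0-4(w=6) 1-2(w=6) 2-3(w=1)

step 1: add edge 0-4 (w=6); MST = {0-4(w=6)}
step 2: add edge 0-3 (w=18); MST = {0-3(w=18) 0-4(w=6)}
step 3: add edge 2-3 (w=1); MST = {0-3(w=18) 0-4(w=6) 2-3(w=1)}
step 4: add edge 1-2 (w=6); MST = {0-3(w=18) 0-4(w=6) 1-2(w=6) 2-3(w=1)}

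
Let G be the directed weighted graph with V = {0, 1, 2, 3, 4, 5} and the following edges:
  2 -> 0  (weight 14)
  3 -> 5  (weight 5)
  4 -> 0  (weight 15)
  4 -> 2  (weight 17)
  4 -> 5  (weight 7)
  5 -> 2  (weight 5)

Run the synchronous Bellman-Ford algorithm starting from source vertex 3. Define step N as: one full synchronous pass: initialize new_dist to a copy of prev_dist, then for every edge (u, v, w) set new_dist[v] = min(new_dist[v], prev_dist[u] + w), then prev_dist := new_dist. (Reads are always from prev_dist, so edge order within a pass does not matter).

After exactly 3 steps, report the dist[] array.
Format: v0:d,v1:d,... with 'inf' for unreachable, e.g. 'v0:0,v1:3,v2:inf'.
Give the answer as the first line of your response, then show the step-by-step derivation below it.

v0:24,v1:inf,v2:10,v3:0,v4:inf,v5:5

step 1: dist = v0:inf,v1:inf,v2:inf,v3:0,v4:inf,v5:5
step 2: dist = v0:inf,v1:inf,v2:10,v3:0,v4:inf,v5:5
step 3: dist = v0:24,v1:inf,v2:10,v3:0,v4:inf,v5:5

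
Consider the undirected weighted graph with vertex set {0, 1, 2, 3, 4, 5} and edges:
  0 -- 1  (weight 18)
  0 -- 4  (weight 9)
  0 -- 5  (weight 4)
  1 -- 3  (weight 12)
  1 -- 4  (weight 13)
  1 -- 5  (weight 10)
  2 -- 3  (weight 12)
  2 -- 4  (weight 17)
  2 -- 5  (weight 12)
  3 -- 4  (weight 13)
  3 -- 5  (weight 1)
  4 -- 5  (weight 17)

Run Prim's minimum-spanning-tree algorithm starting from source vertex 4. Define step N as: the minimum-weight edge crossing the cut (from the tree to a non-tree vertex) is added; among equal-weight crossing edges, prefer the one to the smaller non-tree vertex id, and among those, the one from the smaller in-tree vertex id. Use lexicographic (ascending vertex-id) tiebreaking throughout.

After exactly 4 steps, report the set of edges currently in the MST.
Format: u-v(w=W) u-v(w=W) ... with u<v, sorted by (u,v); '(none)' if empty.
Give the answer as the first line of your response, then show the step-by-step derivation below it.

0-4(w=9) 0-5(w=4) 1-5(w=10) 3-5(w=1)

step 1: add edge 0-4 (w=9); MST = {0-4(w=9)}
step 2: add edge 0-5 (w=4); MST = {0-4(w=9) 0-5(w=4)}
step 3: add edge 3-5 (w=1); MST = {0-4(w=9) 0-5(w=4) 3-5(w=1)}
step 4: add edge 1-5 (w=10); MST = {0-4(w=9) 0-5(w=4) 1-5(w=10) 3-5(w=1)}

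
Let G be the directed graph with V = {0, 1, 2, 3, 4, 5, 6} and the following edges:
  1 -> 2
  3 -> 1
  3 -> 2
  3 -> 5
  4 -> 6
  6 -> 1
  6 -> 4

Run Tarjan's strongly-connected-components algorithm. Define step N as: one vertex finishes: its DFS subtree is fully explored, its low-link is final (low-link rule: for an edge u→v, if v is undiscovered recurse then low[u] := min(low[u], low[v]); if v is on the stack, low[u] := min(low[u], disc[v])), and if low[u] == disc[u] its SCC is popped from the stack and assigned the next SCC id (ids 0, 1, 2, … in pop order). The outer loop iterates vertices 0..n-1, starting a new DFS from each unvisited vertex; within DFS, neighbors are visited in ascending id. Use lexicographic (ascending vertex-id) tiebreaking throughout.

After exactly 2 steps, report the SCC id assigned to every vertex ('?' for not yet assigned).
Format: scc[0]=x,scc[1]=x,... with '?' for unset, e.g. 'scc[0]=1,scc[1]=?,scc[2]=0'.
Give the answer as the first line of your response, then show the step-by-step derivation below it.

scc[0]=0,scc[1]=?,scc[2]=1,scc[3]=?,scc[4]=?,scc[5]=?,scc[6]=?

step 1: low=(low[0]=0,low[1]=?,low[2]=?,low[3]=?,low[4]=?,low[5]=?,low[6]=?); scc=(scc[0]=0,scc[1]=?,scc[2]=?,scc[3]=?,scc[4]=?,scc[5]=?,scc[6]=?)
step 2: low=(low[0]=0,low[1]=1,low[2]=2,low[3]=?,low[4]=?,low[5]=?,low[6]=?); scc=(scc[0]=0,scc[1]=?,scc[2]=1,scc[3]=?,scc[4]=?,scc[5]=?,scc[6]=?)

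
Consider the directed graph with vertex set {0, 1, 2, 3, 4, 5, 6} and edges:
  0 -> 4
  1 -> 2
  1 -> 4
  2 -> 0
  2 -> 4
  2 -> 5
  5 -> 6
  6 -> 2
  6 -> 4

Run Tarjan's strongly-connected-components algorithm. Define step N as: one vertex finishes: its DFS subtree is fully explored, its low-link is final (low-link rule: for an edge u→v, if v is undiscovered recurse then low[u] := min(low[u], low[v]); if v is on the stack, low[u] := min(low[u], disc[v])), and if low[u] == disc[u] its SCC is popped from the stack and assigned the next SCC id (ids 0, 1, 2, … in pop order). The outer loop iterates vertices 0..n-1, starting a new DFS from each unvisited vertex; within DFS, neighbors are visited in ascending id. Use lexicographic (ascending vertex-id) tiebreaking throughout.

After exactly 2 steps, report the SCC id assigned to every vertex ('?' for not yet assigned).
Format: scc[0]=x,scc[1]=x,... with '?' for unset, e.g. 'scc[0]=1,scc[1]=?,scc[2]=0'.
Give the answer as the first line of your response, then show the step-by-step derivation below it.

scc[0]=1,scc[1]=?,scc[2]=?,scc[3]=?,scc[4]=0,scc[5]=?,scc[6]=?

step 1: low=(low[0]=0,low[1]=?,low[2]=?,low[3]=?,low[4]=1,low[5]=?,low[6]=?); scc=(scc[0]=?,scc[1]=?,scc[2]=?,scc[3]=?,scc[4]=0,scc[5]=?,scc[6]=?)
step 2: low=(low[0]=0,low[1]=?,low[2]=?,low[3]=?,low[4]=1,low[5]=?,low[6]=?); scc=(scc[0]=1,scc[1]=?,scc[2]=?,scc[3]=?,scc[4]=0,scc[5]=?,scc[6]=?)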